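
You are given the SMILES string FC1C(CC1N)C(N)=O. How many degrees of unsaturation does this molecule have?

Molecular formula: C5H9FN2O.
DoU = (2C + 2 + N − H − X) / 2, where X is the halogen count and O/S are ignored.
    = (2·5 + 2 + 2 − 9 − 1) / 2 = 4 / 2 = 2.

2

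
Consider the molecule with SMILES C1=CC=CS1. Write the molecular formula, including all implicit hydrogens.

C4H4S

Walk through each heavy atom and fill implicit hydrogens from standard valence (C 4, N 3, O 2, S 2, halogen 1):
  atom 1: C, bond orders sum to 3 (valence 4) → 1 H
  atom 2: C, bond orders sum to 3 (valence 4) → 1 H
  atom 3: C, bond orders sum to 3 (valence 4) → 1 H
  atom 4: C, bond orders sum to 3 (valence 4) → 1 H
  atom 5: S, bond orders sum to 2 (valence 2) → 0 H
Totals → C:4, H:4, S:1.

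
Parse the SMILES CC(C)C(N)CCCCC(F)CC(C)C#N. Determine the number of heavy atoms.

16

Every atom symbol written in the SMILES (organic subset) is one heavy atom; implicit H are not written.
Heavy atoms by element → C:13, F:1, N:2.
Total: 16.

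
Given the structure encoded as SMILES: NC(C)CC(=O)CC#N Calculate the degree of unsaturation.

Degree of unsaturation = (number of rings) + (number of π bonds).
Ring closures in the SMILES: 0.
π bonds: 1 double bond (each 1 DoU), 1 triple bond (each 2 DoU) → 3 DoU from unsaturation.
Total DoU = 0 + 3 = 3.

3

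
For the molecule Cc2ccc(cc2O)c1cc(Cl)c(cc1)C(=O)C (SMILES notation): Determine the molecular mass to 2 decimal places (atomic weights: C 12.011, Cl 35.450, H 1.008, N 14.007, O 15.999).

260.72 g/mol

First, the molecular formula is C15H13ClO2 (counting implicit H from valence).
  C: 15 × 12.011 = 180.165
  Cl: 1 × 35.450 = 35.450
  H: 13 × 1.008 = 13.104
  O: 2 × 15.999 = 31.998
Sum: 15×12.011 + 1×35.450 + 13×1.008 + 2×15.999 = 260.717 → 260.72 g/mol.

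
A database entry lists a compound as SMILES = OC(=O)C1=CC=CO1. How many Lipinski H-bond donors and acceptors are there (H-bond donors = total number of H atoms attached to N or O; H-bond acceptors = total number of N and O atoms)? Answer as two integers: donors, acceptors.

1, 3

Donors: find every N or O and count the H atoms it carries.
  atom 1 (O): bond orders sum to 1 → 1 H
  atom 3 (O): bond orders sum to 2 → 0 H
  atom 8 (O): bond orders sum to 2 → 0 H
Lipinski HBD = 1.
Acceptors: N atoms = 0, O atoms = 3 → HBA = 3.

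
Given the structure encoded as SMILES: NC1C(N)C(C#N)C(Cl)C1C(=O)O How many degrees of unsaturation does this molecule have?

4

Degree of unsaturation = (number of rings) + (number of π bonds).
Ring closures in the SMILES: 1.
π bonds: 1 double bond (each 1 DoU), 1 triple bond (each 2 DoU) → 3 DoU from unsaturation.
Total DoU = 1 + 3 = 4.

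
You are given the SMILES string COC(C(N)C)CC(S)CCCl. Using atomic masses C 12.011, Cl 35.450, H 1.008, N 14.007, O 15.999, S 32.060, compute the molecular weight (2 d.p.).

211.75 g/mol

First, the molecular formula is C8H18ClNOS (counting implicit H from valence).
  C: 8 × 12.011 = 96.088
  Cl: 1 × 35.450 = 35.450
  H: 18 × 1.008 = 18.144
  N: 1 × 14.007 = 14.007
  O: 1 × 15.999 = 15.999
  S: 1 × 32.060 = 32.060
Sum: 8×12.011 + 1×35.450 + 18×1.008 + 1×14.007 + 1×15.999 + 1×32.060 = 211.748 → 211.75 g/mol.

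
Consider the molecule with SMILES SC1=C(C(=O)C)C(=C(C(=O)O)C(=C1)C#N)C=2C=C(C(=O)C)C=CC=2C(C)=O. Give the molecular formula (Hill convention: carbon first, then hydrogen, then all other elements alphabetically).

C20H15NO5S

Walk through each heavy atom and fill implicit hydrogens from standard valence (C 4, N 3, O 2, S 2, halogen 1):
  atom 1: S, bond orders sum to 1 (valence 2) → 1 H
  atom 2: C, bond orders sum to 4 (valence 4) → 0 H
  atom 3: C, bond orders sum to 4 (valence 4) → 0 H
  atom 4: C, bond orders sum to 4 (valence 4) → 0 H
  atom 5: O, bond orders sum to 2 (valence 2) → 0 H
  atom 6: C, bond orders sum to 1 (valence 4) → 3 H
  atom 7: C, bond orders sum to 4 (valence 4) → 0 H
  atom 8: C, bond orders sum to 4 (valence 4) → 0 H
  atom 9: C, bond orders sum to 4 (valence 4) → 0 H
  atom 10: O, bond orders sum to 2 (valence 2) → 0 H
  atom 11: O, bond orders sum to 1 (valence 2) → 1 H
  atom 12: C, bond orders sum to 4 (valence 4) → 0 H
  atom 13: C, bond orders sum to 3 (valence 4) → 1 H
  atom 14: C, bond orders sum to 4 (valence 4) → 0 H
  atom 15: N, bond orders sum to 3 (valence 3) → 0 H
  atom 16: C, bond orders sum to 4 (valence 4) → 0 H
  atom 17: C, bond orders sum to 3 (valence 4) → 1 H
  atom 18: C, bond orders sum to 4 (valence 4) → 0 H
  atom 19: C, bond orders sum to 4 (valence 4) → 0 H
  atom 20: O, bond orders sum to 2 (valence 2) → 0 H
  atom 21: C, bond orders sum to 1 (valence 4) → 3 H
  atom 22: C, bond orders sum to 3 (valence 4) → 1 H
  atom 23: C, bond orders sum to 3 (valence 4) → 1 H
  atom 24: C, bond orders sum to 4 (valence 4) → 0 H
  atom 25: C, bond orders sum to 4 (valence 4) → 0 H
  atom 26: C, bond orders sum to 1 (valence 4) → 3 H
  atom 27: O, bond orders sum to 2 (valence 2) → 0 H
Totals → C:20, H:15, N:1, O:5, S:1.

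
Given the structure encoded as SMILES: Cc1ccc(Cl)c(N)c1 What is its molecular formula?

Walk through each heavy atom and fill implicit hydrogens from standard valence (C 4, N 3, O 2, S 2, halogen 1); for lowercase aromatic atoms, an aromatic c carries 1 H when it has two neighbours and 0 H with three, and aromatic n carries 0 H:
  atom 1: C, bond orders sum to 1 (valence 4) → 3 H
  atom 2: aromatic c, 3 neighbours → 0 H
  atom 3: aromatic c, 2 neighbours → 1 H
  atom 4: aromatic c, 2 neighbours → 1 H
  atom 5: aromatic c, 3 neighbours → 0 H
  atom 6: Cl (halogen, monovalent) → 0 H
  atom 7: aromatic c, 3 neighbours → 0 H
  atom 8: N, bond orders sum to 1 (valence 3) → 2 H
  atom 9: aromatic c, 2 neighbours → 1 H
Totals → C:7, H:8, Cl:1, N:1.
In Hill order: C7H8ClN.

C7H8ClN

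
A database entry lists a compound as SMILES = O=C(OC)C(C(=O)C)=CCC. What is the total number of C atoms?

Count every carbon token in the SMILES (each C, including those in ring-closure positions and inside branches).
Carbon count: 8.

8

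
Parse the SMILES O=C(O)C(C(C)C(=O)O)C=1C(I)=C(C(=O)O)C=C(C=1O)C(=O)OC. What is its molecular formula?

C14H13IO9

Walk through each heavy atom and fill implicit hydrogens from standard valence (C 4, N 3, O 2, S 2, halogen 1):
  atom 1: O, bond orders sum to 2 (valence 2) → 0 H
  atom 2: C, bond orders sum to 4 (valence 4) → 0 H
  atom 3: O, bond orders sum to 1 (valence 2) → 1 H
  atom 4: C, bond orders sum to 3 (valence 4) → 1 H
  atom 5: C, bond orders sum to 3 (valence 4) → 1 H
  atom 6: C, bond orders sum to 1 (valence 4) → 3 H
  atom 7: C, bond orders sum to 4 (valence 4) → 0 H
  atom 8: O, bond orders sum to 2 (valence 2) → 0 H
  atom 9: O, bond orders sum to 1 (valence 2) → 1 H
  atom 10: C, bond orders sum to 4 (valence 4) → 0 H
  atom 11: C, bond orders sum to 4 (valence 4) → 0 H
  atom 12: I (halogen, monovalent) → 0 H
  atom 13: C, bond orders sum to 4 (valence 4) → 0 H
  atom 14: C, bond orders sum to 4 (valence 4) → 0 H
  atom 15: O, bond orders sum to 2 (valence 2) → 0 H
  atom 16: O, bond orders sum to 1 (valence 2) → 1 H
  atom 17: C, bond orders sum to 3 (valence 4) → 1 H
  atom 18: C, bond orders sum to 4 (valence 4) → 0 H
  atom 19: C, bond orders sum to 4 (valence 4) → 0 H
  atom 20: O, bond orders sum to 1 (valence 2) → 1 H
  atom 21: C, bond orders sum to 4 (valence 4) → 0 H
  atom 22: O, bond orders sum to 2 (valence 2) → 0 H
  atom 23: O, bond orders sum to 2 (valence 2) → 0 H
  atom 24: C, bond orders sum to 1 (valence 4) → 3 H
Totals → C:14, H:13, I:1, O:9.
In Hill order: C14H13IO9.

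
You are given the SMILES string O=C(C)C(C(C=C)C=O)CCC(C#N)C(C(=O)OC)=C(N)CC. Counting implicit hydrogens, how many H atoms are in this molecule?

24

Walk through each heavy atom and fill implicit hydrogens from standard valence (C 4, N 3, O 2, S 2, halogen 1):
  atom 1: O, bond orders sum to 2 (valence 2) → 0 H
  atom 2: C, bond orders sum to 4 (valence 4) → 0 H
  atom 3: C, bond orders sum to 1 (valence 4) → 3 H
  atom 4: C, bond orders sum to 3 (valence 4) → 1 H
  atom 5: C, bond orders sum to 3 (valence 4) → 1 H
  atom 6: C, bond orders sum to 3 (valence 4) → 1 H
  atom 7: C, bond orders sum to 2 (valence 4) → 2 H
  atom 8: C, bond orders sum to 3 (valence 4) → 1 H
  atom 9: O, bond orders sum to 2 (valence 2) → 0 H
  atom 10: C, bond orders sum to 2 (valence 4) → 2 H
  atom 11: C, bond orders sum to 2 (valence 4) → 2 H
  atom 12: C, bond orders sum to 3 (valence 4) → 1 H
  atom 13: C, bond orders sum to 4 (valence 4) → 0 H
  atom 14: N, bond orders sum to 3 (valence 3) → 0 H
  atom 15: C, bond orders sum to 4 (valence 4) → 0 H
  atom 16: C, bond orders sum to 4 (valence 4) → 0 H
  atom 17: O, bond orders sum to 2 (valence 2) → 0 H
  atom 18: O, bond orders sum to 2 (valence 2) → 0 H
  atom 19: C, bond orders sum to 1 (valence 4) → 3 H
  atom 20: C, bond orders sum to 4 (valence 4) → 0 H
  atom 21: N, bond orders sum to 1 (valence 3) → 2 H
  atom 22: C, bond orders sum to 2 (valence 4) → 2 H
  atom 23: C, bond orders sum to 1 (valence 4) → 3 H
Total hydrogens: 24.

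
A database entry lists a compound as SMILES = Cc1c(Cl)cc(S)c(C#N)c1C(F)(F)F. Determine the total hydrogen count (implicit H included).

5

Walk through each heavy atom and fill implicit hydrogens from standard valence (C 4, N 3, O 2, S 2, halogen 1); for lowercase aromatic atoms, an aromatic c carries 1 H when it has two neighbours and 0 H with three, and aromatic n carries 0 H:
  atom 1: C, bond orders sum to 1 (valence 4) → 3 H
  atom 2: aromatic c, 3 neighbours → 0 H
  atom 3: aromatic c, 3 neighbours → 0 H
  atom 4: Cl (halogen, monovalent) → 0 H
  atom 5: aromatic c, 2 neighbours → 1 H
  atom 6: aromatic c, 3 neighbours → 0 H
  atom 7: S, bond orders sum to 1 (valence 2) → 1 H
  atom 8: aromatic c, 3 neighbours → 0 H
  atom 9: C, bond orders sum to 4 (valence 4) → 0 H
  atom 10: N, bond orders sum to 3 (valence 3) → 0 H
  atom 11: aromatic c, 3 neighbours → 0 H
  atom 12: C, bond orders sum to 4 (valence 4) → 0 H
  atom 13: F (halogen, monovalent) → 0 H
  atom 14: F (halogen, monovalent) → 0 H
  atom 15: F (halogen, monovalent) → 0 H
Total hydrogens: 5.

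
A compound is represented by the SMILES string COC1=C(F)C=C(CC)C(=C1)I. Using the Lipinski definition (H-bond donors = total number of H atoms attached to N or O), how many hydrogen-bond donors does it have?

Donors: find every N or O and count the H atoms it carries.
  atom 2 (O): bond orders sum to 2 → 0 H
Lipinski HBD = 0.

0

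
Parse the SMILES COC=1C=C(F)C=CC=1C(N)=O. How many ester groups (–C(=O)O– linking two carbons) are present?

0

Scan the SMILES for the ester motif — none present.
Groups that are present: 1 amide, 1 ether.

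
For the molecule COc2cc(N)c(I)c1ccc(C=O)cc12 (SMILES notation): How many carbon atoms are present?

12

Count every carbon token in the SMILES (each C, including those in ring-closure positions and inside branches).
Carbon count: 12.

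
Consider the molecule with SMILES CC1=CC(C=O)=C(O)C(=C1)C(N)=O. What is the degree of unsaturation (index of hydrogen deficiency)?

6

Degree of unsaturation = (number of rings) + (number of π bonds).
Ring closures in the SMILES: 1.
π bonds: 5 double bonds (each 1 DoU) → 5 DoU from unsaturation.
Total DoU = 1 + 5 = 6.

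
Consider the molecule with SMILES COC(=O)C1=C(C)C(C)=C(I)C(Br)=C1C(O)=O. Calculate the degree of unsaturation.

Degree of unsaturation = (number of rings) + (number of π bonds).
Ring closures in the SMILES: 1.
π bonds: 5 double bonds (each 1 DoU) → 5 DoU from unsaturation.
Total DoU = 1 + 5 = 6.

6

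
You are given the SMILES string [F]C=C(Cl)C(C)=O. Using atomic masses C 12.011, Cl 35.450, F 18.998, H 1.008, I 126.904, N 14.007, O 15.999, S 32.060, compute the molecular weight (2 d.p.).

First, the molecular formula is C4H4ClFO (counting implicit H from valence).
  C: 4 × 12.011 = 48.044
  Cl: 1 × 35.450 = 35.450
  F: 1 × 18.998 = 18.998
  H: 4 × 1.008 = 4.032
  O: 1 × 15.999 = 15.999
Sum: 4×12.011 + 1×35.450 + 1×18.998 + 4×1.008 + 1×15.999 = 122.523 → 122.52 g/mol.

122.52 g/mol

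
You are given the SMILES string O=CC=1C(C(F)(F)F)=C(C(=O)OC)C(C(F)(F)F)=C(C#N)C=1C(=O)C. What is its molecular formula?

C14H7F6NO4

Walk through each heavy atom and fill implicit hydrogens from standard valence (C 4, N 3, O 2, S 2, halogen 1):
  atom 1: O, bond orders sum to 2 (valence 2) → 0 H
  atom 2: C, bond orders sum to 3 (valence 4) → 1 H
  atom 3: C, bond orders sum to 4 (valence 4) → 0 H
  atom 4: C, bond orders sum to 4 (valence 4) → 0 H
  atom 5: C, bond orders sum to 4 (valence 4) → 0 H
  atom 6: F (halogen, monovalent) → 0 H
  atom 7: F (halogen, monovalent) → 0 H
  atom 8: F (halogen, monovalent) → 0 H
  atom 9: C, bond orders sum to 4 (valence 4) → 0 H
  atom 10: C, bond orders sum to 4 (valence 4) → 0 H
  atom 11: O, bond orders sum to 2 (valence 2) → 0 H
  atom 12: O, bond orders sum to 2 (valence 2) → 0 H
  atom 13: C, bond orders sum to 1 (valence 4) → 3 H
  atom 14: C, bond orders sum to 4 (valence 4) → 0 H
  atom 15: C, bond orders sum to 4 (valence 4) → 0 H
  atom 16: F (halogen, monovalent) → 0 H
  atom 17: F (halogen, monovalent) → 0 H
  atom 18: F (halogen, monovalent) → 0 H
  atom 19: C, bond orders sum to 4 (valence 4) → 0 H
  atom 20: C, bond orders sum to 4 (valence 4) → 0 H
  atom 21: N, bond orders sum to 3 (valence 3) → 0 H
  atom 22: C, bond orders sum to 4 (valence 4) → 0 H
  atom 23: C, bond orders sum to 4 (valence 4) → 0 H
  atom 24: O, bond orders sum to 2 (valence 2) → 0 H
  atom 25: C, bond orders sum to 1 (valence 4) → 3 H
Totals → C:14, H:7, F:6, N:1, O:4.
In Hill order: C14H7F6NO4.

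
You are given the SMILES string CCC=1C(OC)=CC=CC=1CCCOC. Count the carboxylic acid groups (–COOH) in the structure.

Scan the SMILES for the carboxylic acid motif — none present.
Groups that are present: 2 ether.

0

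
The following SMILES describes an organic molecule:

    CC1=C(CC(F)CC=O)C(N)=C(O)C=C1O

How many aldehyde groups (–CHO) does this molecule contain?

The aldehyde motif appears at heavy-atom position 8 in the SMILES.
Other groups present: 2 hydroxyl, 1 primary amine.
Aldehyde count: 1.

1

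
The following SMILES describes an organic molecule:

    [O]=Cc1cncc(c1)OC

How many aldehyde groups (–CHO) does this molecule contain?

The aldehyde motif appears at heavy-atom position 2 in the SMILES.
Other groups present: 1 ether.
Aldehyde count: 1.

1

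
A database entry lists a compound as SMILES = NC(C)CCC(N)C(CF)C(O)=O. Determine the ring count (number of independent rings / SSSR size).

0

In SMILES, each pair of matching ring-closure digits denotes one ring-closing bond; the number of such bonds equals the number of independent rings.
Ring-closure bonds here: 0.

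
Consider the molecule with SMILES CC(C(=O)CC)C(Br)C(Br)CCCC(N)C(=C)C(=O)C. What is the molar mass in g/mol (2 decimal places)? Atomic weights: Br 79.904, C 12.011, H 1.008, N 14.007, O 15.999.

411.18 g/mol

First, the molecular formula is C15H25Br2NO2 (counting implicit H from valence).
  Br: 2 × 79.904 = 159.808
  C: 15 × 12.011 = 180.165
  H: 25 × 1.008 = 25.200
  N: 1 × 14.007 = 14.007
  O: 2 × 15.999 = 31.998
Sum: 2×79.904 + 15×12.011 + 25×1.008 + 1×14.007 + 2×15.999 = 411.178 → 411.18 g/mol.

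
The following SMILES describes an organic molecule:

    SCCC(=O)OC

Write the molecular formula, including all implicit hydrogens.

C4H8O2S

Walk through each heavy atom and fill implicit hydrogens from standard valence (C 4, N 3, O 2, S 2, halogen 1):
  atom 1: S, bond orders sum to 1 (valence 2) → 1 H
  atom 2: C, bond orders sum to 2 (valence 4) → 2 H
  atom 3: C, bond orders sum to 2 (valence 4) → 2 H
  atom 4: C, bond orders sum to 4 (valence 4) → 0 H
  atom 5: O, bond orders sum to 2 (valence 2) → 0 H
  atom 6: O, bond orders sum to 2 (valence 2) → 0 H
  atom 7: C, bond orders sum to 1 (valence 4) → 3 H
Totals → C:4, H:8, O:2, S:1.
In Hill order: C4H8O2S.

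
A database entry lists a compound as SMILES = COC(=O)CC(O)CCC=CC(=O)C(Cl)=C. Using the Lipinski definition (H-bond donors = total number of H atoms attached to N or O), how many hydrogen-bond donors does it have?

Donors: find every N or O and count the H atoms it carries.
  atom 2 (O): bond orders sum to 2 → 0 H
  atom 4 (O): bond orders sum to 2 → 0 H
  atom 7 (O): bond orders sum to 1 → 1 H
  atom 13 (O): bond orders sum to 2 → 0 H
Lipinski HBD = 1.

1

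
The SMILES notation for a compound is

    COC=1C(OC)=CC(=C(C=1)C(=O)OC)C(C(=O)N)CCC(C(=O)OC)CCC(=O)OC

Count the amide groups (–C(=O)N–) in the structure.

1

The amide motif appears at heavy-atom position 16 in the SMILES.
Other groups present: 3 ester, 2 ether.
Amide count: 1.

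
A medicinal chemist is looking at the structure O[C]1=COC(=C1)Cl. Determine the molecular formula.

C4H3ClO2

Walk through each heavy atom and fill implicit hydrogens from standard valence (C 4, N 3, O 2, S 2, halogen 1):
  atom 1: O, bond orders sum to 1 (valence 2) → 1 H
  atom 2: C with explicit H count 0
  atom 3: C, bond orders sum to 3 (valence 4) → 1 H
  atom 4: O, bond orders sum to 2 (valence 2) → 0 H
  atom 5: C, bond orders sum to 4 (valence 4) → 0 H
  atom 6: C, bond orders sum to 3 (valence 4) → 1 H
  atom 7: Cl (halogen, monovalent) → 0 H
Totals → C:4, H:3, Cl:1, O:2.
In Hill order: C4H3ClO2.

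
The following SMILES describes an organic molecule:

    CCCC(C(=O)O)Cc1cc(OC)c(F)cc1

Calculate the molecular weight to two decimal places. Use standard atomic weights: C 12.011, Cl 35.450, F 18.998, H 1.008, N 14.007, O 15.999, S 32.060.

240.27 g/mol

First, the molecular formula is C13H17FO3 (counting implicit H from valence).
  C: 13 × 12.011 = 156.143
  F: 1 × 18.998 = 18.998
  H: 17 × 1.008 = 17.136
  O: 3 × 15.999 = 47.997
Sum: 13×12.011 + 1×18.998 + 17×1.008 + 3×15.999 = 240.274 → 240.27 g/mol.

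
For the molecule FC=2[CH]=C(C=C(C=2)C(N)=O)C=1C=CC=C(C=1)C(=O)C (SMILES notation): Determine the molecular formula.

Walk through each heavy atom and fill implicit hydrogens from standard valence (C 4, N 3, O 2, S 2, halogen 1):
  atom 1: F (halogen, monovalent) → 0 H
  atom 2: C, bond orders sum to 4 (valence 4) → 0 H
  atom 3: C with explicit H count 1
  atom 4: C, bond orders sum to 4 (valence 4) → 0 H
  atom 5: C, bond orders sum to 3 (valence 4) → 1 H
  atom 6: C, bond orders sum to 4 (valence 4) → 0 H
  atom 7: C, bond orders sum to 3 (valence 4) → 1 H
  atom 8: C, bond orders sum to 4 (valence 4) → 0 H
  atom 9: N, bond orders sum to 1 (valence 3) → 2 H
  atom 10: O, bond orders sum to 2 (valence 2) → 0 H
  atom 11: C, bond orders sum to 4 (valence 4) → 0 H
  atom 12: C, bond orders sum to 3 (valence 4) → 1 H
  atom 13: C, bond orders sum to 3 (valence 4) → 1 H
  atom 14: C, bond orders sum to 3 (valence 4) → 1 H
  atom 15: C, bond orders sum to 4 (valence 4) → 0 H
  atom 16: C, bond orders sum to 3 (valence 4) → 1 H
  atom 17: C, bond orders sum to 4 (valence 4) → 0 H
  atom 18: O, bond orders sum to 2 (valence 2) → 0 H
  atom 19: C, bond orders sum to 1 (valence 4) → 3 H
Totals → C:15, H:12, F:1, N:1, O:2.

C15H12FNO2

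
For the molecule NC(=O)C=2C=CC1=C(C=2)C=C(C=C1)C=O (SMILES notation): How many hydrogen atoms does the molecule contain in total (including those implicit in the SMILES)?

Walk through each heavy atom and fill implicit hydrogens from standard valence (C 4, N 3, O 2, S 2, halogen 1):
  atom 1: N, bond orders sum to 1 (valence 3) → 2 H
  atom 2: C, bond orders sum to 4 (valence 4) → 0 H
  atom 3: O, bond orders sum to 2 (valence 2) → 0 H
  atom 4: C, bond orders sum to 4 (valence 4) → 0 H
  atom 5: C, bond orders sum to 3 (valence 4) → 1 H
  atom 6: C, bond orders sum to 3 (valence 4) → 1 H
  atom 7: C, bond orders sum to 4 (valence 4) → 0 H
  atom 8: C, bond orders sum to 4 (valence 4) → 0 H
  atom 9: C, bond orders sum to 3 (valence 4) → 1 H
  atom 10: C, bond orders sum to 3 (valence 4) → 1 H
  atom 11: C, bond orders sum to 4 (valence 4) → 0 H
  atom 12: C, bond orders sum to 3 (valence 4) → 1 H
  atom 13: C, bond orders sum to 3 (valence 4) → 1 H
  atom 14: C, bond orders sum to 3 (valence 4) → 1 H
  atom 15: O, bond orders sum to 2 (valence 2) → 0 H
Total hydrogens: 9.

9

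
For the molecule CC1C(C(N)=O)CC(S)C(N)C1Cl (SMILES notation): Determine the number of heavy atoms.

13

Every atom symbol written in the SMILES (organic subset) is one heavy atom; implicit H are not written.
Heavy atoms by element → C:8, Cl:1, N:2, O:1, S:1.
Total: 13.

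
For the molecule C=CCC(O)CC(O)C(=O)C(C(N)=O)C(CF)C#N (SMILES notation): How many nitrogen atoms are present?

Scan the SMILES for N atoms (remember two-letter symbols like Cl and Br are single atoms).
Nitrogen count: 2.

2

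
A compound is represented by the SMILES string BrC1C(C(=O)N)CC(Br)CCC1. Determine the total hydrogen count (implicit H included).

13

Walk through each heavy atom and fill implicit hydrogens from standard valence (C 4, N 3, O 2, S 2, halogen 1):
  atom 1: Br (halogen, monovalent) → 0 H
  atom 2: C, bond orders sum to 3 (valence 4) → 1 H
  atom 3: C, bond orders sum to 3 (valence 4) → 1 H
  atom 4: C, bond orders sum to 4 (valence 4) → 0 H
  atom 5: O, bond orders sum to 2 (valence 2) → 0 H
  atom 6: N, bond orders sum to 1 (valence 3) → 2 H
  atom 7: C, bond orders sum to 2 (valence 4) → 2 H
  atom 8: C, bond orders sum to 3 (valence 4) → 1 H
  atom 9: Br (halogen, monovalent) → 0 H
  atom 10: C, bond orders sum to 2 (valence 4) → 2 H
  atom 11: C, bond orders sum to 2 (valence 4) → 2 H
  atom 12: C, bond orders sum to 2 (valence 4) → 2 H
Total hydrogens: 13.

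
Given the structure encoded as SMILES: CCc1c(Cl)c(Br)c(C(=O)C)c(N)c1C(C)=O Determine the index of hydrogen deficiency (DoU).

6

Molecular formula: C12H13BrClNO2.
DoU = (2C + 2 + N − H − X) / 2, where X is the halogen count and O/S are ignored.
    = (2·12 + 2 + 1 − 13 − 2) / 2 = 12 / 2 = 6.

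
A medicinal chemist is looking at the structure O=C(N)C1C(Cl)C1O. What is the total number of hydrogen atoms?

Walk through each heavy atom and fill implicit hydrogens from standard valence (C 4, N 3, O 2, S 2, halogen 1):
  atom 1: O, bond orders sum to 2 (valence 2) → 0 H
  atom 2: C, bond orders sum to 4 (valence 4) → 0 H
  atom 3: N, bond orders sum to 1 (valence 3) → 2 H
  atom 4: C, bond orders sum to 3 (valence 4) → 1 H
  atom 5: C, bond orders sum to 3 (valence 4) → 1 H
  atom 6: Cl (halogen, monovalent) → 0 H
  atom 7: C, bond orders sum to 3 (valence 4) → 1 H
  atom 8: O, bond orders sum to 1 (valence 2) → 1 H
Total hydrogens: 6.

6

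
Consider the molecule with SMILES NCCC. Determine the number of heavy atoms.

Every atom symbol written in the SMILES (organic subset) is one heavy atom; implicit H are not written.
Heavy atoms by element → C:3, N:1.
Total: 4.

4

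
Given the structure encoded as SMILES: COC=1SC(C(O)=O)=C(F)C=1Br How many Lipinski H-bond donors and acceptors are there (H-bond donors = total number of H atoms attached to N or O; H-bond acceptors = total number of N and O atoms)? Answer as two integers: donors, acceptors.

1, 3

Donors: find every N or O and count the H atoms it carries.
  atom 2 (O): bond orders sum to 2 → 0 H
  atom 7 (O): bond orders sum to 1 → 1 H
  atom 8 (O): bond orders sum to 2 → 0 H
Lipinski HBD = 1.
Acceptors: N atoms = 0, O atoms = 3 → HBA = 3.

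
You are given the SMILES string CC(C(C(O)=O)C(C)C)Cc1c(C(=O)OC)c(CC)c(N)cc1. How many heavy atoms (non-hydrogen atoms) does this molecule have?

Every atom symbol written in the SMILES (organic subset) is one heavy atom; implicit H are not written.
Heavy atoms by element → C:18, N:1, O:4.
Total: 23.

23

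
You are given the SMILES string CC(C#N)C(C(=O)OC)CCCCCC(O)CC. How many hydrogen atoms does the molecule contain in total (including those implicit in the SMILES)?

25

Walk through each heavy atom and fill implicit hydrogens from standard valence (C 4, N 3, O 2, S 2, halogen 1):
  atom 1: C, bond orders sum to 1 (valence 4) → 3 H
  atom 2: C, bond orders sum to 3 (valence 4) → 1 H
  atom 3: C, bond orders sum to 4 (valence 4) → 0 H
  atom 4: N, bond orders sum to 3 (valence 3) → 0 H
  atom 5: C, bond orders sum to 3 (valence 4) → 1 H
  atom 6: C, bond orders sum to 4 (valence 4) → 0 H
  atom 7: O, bond orders sum to 2 (valence 2) → 0 H
  atom 8: O, bond orders sum to 2 (valence 2) → 0 H
  atom 9: C, bond orders sum to 1 (valence 4) → 3 H
  atom 10: C, bond orders sum to 2 (valence 4) → 2 H
  atom 11: C, bond orders sum to 2 (valence 4) → 2 H
  atom 12: C, bond orders sum to 2 (valence 4) → 2 H
  atom 13: C, bond orders sum to 2 (valence 4) → 2 H
  atom 14: C, bond orders sum to 2 (valence 4) → 2 H
  atom 15: C, bond orders sum to 3 (valence 4) → 1 H
  atom 16: O, bond orders sum to 1 (valence 2) → 1 H
  atom 17: C, bond orders sum to 2 (valence 4) → 2 H
  atom 18: C, bond orders sum to 1 (valence 4) → 3 H
Total hydrogens: 25.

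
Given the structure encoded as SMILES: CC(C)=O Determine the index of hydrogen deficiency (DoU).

1

Molecular formula: C3H6O.
DoU = (2C + 2 + N − H − X) / 2, where X is the halogen count and O/S are ignored.
    = (2·3 + 2 + 0 − 6 − 0) / 2 = 2 / 2 = 1.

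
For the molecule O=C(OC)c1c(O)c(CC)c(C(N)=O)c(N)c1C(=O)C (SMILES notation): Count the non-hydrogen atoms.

20

Every atom symbol written in the SMILES (organic subset) is one heavy atom; implicit H are not written.
Heavy atoms by element → C:13, N:2, O:5.
Total: 20.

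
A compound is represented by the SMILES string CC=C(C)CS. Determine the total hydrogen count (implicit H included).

10

Walk through each heavy atom and fill implicit hydrogens from standard valence (C 4, N 3, O 2, S 2, halogen 1):
  atom 1: C, bond orders sum to 1 (valence 4) → 3 H
  atom 2: C, bond orders sum to 3 (valence 4) → 1 H
  atom 3: C, bond orders sum to 4 (valence 4) → 0 H
  atom 4: C, bond orders sum to 1 (valence 4) → 3 H
  atom 5: C, bond orders sum to 2 (valence 4) → 2 H
  atom 6: S, bond orders sum to 1 (valence 2) → 1 H
Total hydrogens: 10.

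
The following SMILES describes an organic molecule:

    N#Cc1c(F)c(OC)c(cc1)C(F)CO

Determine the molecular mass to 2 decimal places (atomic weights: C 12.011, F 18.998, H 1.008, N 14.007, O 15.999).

First, the molecular formula is C10H9F2NO2 (counting implicit H from valence).
  C: 10 × 12.011 = 120.110
  F: 2 × 18.998 = 37.996
  H: 9 × 1.008 = 9.072
  N: 1 × 14.007 = 14.007
  O: 2 × 15.999 = 31.998
Sum: 10×12.011 + 2×18.998 + 9×1.008 + 1×14.007 + 2×15.999 = 213.183 → 213.18 g/mol.

213.18 g/mol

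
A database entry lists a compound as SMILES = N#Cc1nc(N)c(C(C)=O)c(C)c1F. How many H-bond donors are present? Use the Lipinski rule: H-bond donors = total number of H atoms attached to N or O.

2

Donors: find every N or O and count the H atoms it carries.
  atom 1 (N): bond orders sum to 3 → 0 H
  atom 4 (N): bond orders sum to 3 → 0 H
  atom 6 (N): bond orders sum to 1 → 2 H
  atom 10 (O): bond orders sum to 2 → 0 H
Lipinski HBD = 2.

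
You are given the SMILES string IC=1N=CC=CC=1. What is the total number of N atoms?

Scan the SMILES for N atoms (remember two-letter symbols like Cl and Br are single atoms).
Nitrogen count: 1.

1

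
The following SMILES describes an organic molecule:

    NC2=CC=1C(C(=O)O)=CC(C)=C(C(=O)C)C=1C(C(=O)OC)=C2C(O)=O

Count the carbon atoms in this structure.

17

Count every carbon token in the SMILES (each C, including those in ring-closure positions and inside branches).
Carbon count: 17.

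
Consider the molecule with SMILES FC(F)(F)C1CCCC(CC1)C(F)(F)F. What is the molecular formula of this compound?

C9H12F6

Walk through each heavy atom and fill implicit hydrogens from standard valence (C 4, N 3, O 2, S 2, halogen 1):
  atom 1: F (halogen, monovalent) → 0 H
  atom 2: C, bond orders sum to 4 (valence 4) → 0 H
  atom 3: F (halogen, monovalent) → 0 H
  atom 4: F (halogen, monovalent) → 0 H
  atom 5: C, bond orders sum to 3 (valence 4) → 1 H
  atom 6: C, bond orders sum to 2 (valence 4) → 2 H
  atom 7: C, bond orders sum to 2 (valence 4) → 2 H
  atom 8: C, bond orders sum to 2 (valence 4) → 2 H
  atom 9: C, bond orders sum to 3 (valence 4) → 1 H
  atom 10: C, bond orders sum to 2 (valence 4) → 2 H
  atom 11: C, bond orders sum to 2 (valence 4) → 2 H
  atom 12: C, bond orders sum to 4 (valence 4) → 0 H
  atom 13: F (halogen, monovalent) → 0 H
  atom 14: F (halogen, monovalent) → 0 H
  atom 15: F (halogen, monovalent) → 0 H
Totals → C:9, H:12, F:6.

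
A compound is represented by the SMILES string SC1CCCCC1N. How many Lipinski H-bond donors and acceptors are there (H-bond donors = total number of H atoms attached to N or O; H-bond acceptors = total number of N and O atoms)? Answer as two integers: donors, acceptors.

2, 1

Donors: find every N or O and count the H atoms it carries.
  atom 8 (N): bond orders sum to 1 → 2 H
Lipinski HBD = 2.
Acceptors: N atoms = 1, O atoms = 0 → HBA = 1.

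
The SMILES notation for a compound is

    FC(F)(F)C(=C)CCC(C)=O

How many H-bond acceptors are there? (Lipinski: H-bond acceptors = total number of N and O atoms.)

N atoms: 0; O atoms: 1.
Lipinski HBA = 0 + 1 = 1.

1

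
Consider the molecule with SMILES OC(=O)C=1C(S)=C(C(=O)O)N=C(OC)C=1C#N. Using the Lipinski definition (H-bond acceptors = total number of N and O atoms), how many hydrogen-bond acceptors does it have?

7

N atoms: 2; O atoms: 5.
Lipinski HBA = 2 + 5 = 7.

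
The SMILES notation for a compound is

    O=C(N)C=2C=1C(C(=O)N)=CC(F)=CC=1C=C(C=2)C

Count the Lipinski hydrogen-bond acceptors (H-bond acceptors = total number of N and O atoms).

4

N atoms: 2; O atoms: 2.
Lipinski HBA = 2 + 2 = 4.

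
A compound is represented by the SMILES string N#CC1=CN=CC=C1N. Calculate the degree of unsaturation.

Degree of unsaturation = (number of rings) + (number of π bonds).
Ring closures in the SMILES: 1.
π bonds: 3 double bonds (each 1 DoU), 1 triple bond (each 2 DoU) → 5 DoU from unsaturation.
Total DoU = 1 + 5 = 6.

6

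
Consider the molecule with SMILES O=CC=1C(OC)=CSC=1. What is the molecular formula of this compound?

C6H6O2S

Walk through each heavy atom and fill implicit hydrogens from standard valence (C 4, N 3, O 2, S 2, halogen 1):
  atom 1: O, bond orders sum to 2 (valence 2) → 0 H
  atom 2: C, bond orders sum to 3 (valence 4) → 1 H
  atom 3: C, bond orders sum to 4 (valence 4) → 0 H
  atom 4: C, bond orders sum to 4 (valence 4) → 0 H
  atom 5: O, bond orders sum to 2 (valence 2) → 0 H
  atom 6: C, bond orders sum to 1 (valence 4) → 3 H
  atom 7: C, bond orders sum to 3 (valence 4) → 1 H
  atom 8: S, bond orders sum to 2 (valence 2) → 0 H
  atom 9: C, bond orders sum to 3 (valence 4) → 1 H
Totals → C:6, H:6, O:2, S:1.
In Hill order: C6H6O2S.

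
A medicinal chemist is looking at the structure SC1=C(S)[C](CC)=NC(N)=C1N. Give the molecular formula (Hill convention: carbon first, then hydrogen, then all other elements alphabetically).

C7H11N3S2

Walk through each heavy atom and fill implicit hydrogens from standard valence (C 4, N 3, O 2, S 2, halogen 1):
  atom 1: S, bond orders sum to 1 (valence 2) → 1 H
  atom 2: C, bond orders sum to 4 (valence 4) → 0 H
  atom 3: C, bond orders sum to 4 (valence 4) → 0 H
  atom 4: S, bond orders sum to 1 (valence 2) → 1 H
  atom 5: C with explicit H count 0
  atom 6: C, bond orders sum to 2 (valence 4) → 2 H
  atom 7: C, bond orders sum to 1 (valence 4) → 3 H
  atom 8: N, bond orders sum to 3 (valence 3) → 0 H
  atom 9: C, bond orders sum to 4 (valence 4) → 0 H
  atom 10: N, bond orders sum to 1 (valence 3) → 2 H
  atom 11: C, bond orders sum to 4 (valence 4) → 0 H
  atom 12: N, bond orders sum to 1 (valence 3) → 2 H
Totals → C:7, H:11, N:3, S:2.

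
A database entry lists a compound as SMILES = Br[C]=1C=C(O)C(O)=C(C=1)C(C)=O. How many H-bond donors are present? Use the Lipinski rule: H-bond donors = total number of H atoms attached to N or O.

2

Donors: find every N or O and count the H atoms it carries.
  atom 5 (O): bond orders sum to 1 → 1 H
  atom 7 (O): bond orders sum to 1 → 1 H
  atom 12 (O): bond orders sum to 2 → 0 H
Lipinski HBD = 2.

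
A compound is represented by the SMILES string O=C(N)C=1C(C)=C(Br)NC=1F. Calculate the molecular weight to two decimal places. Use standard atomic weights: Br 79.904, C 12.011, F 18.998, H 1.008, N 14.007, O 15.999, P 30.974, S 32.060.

First, the molecular formula is C6H6BrFN2O (counting implicit H from valence).
  Br: 1 × 79.904 = 79.904
  C: 6 × 12.011 = 72.066
  F: 1 × 18.998 = 18.998
  H: 6 × 1.008 = 6.048
  N: 2 × 14.007 = 28.014
  O: 1 × 15.999 = 15.999
Sum: 1×79.904 + 6×12.011 + 1×18.998 + 6×1.008 + 2×14.007 + 1×15.999 = 221.029 → 221.03 g/mol.

221.03 g/mol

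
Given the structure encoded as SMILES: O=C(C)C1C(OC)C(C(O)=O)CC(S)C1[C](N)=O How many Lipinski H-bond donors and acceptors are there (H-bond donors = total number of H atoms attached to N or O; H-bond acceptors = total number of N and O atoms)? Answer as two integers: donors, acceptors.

3, 6

Donors: find every N or O and count the H atoms it carries.
  atom 1 (O): bond orders sum to 2 → 0 H
  atom 6 (O): bond orders sum to 2 → 0 H
  atom 10 (O): bond orders sum to 1 → 1 H
  atom 11 (O): bond orders sum to 2 → 0 H
  atom 17 (N): bond orders sum to 1 → 2 H
  atom 18 (O): bond orders sum to 2 → 0 H
Lipinski HBD = 3.
Acceptors: N atoms = 1, O atoms = 5 → HBA = 6.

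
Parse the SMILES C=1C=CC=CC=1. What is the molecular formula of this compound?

C6H6

Walk through each heavy atom and fill implicit hydrogens from standard valence (C 4, N 3, O 2, S 2, halogen 1):
  atom 1: C, bond orders sum to 3 (valence 4) → 1 H
  atom 2: C, bond orders sum to 3 (valence 4) → 1 H
  atom 3: C, bond orders sum to 3 (valence 4) → 1 H
  atom 4: C, bond orders sum to 3 (valence 4) → 1 H
  atom 5: C, bond orders sum to 3 (valence 4) → 1 H
  atom 6: C, bond orders sum to 3 (valence 4) → 1 H
Totals → C:6, H:6.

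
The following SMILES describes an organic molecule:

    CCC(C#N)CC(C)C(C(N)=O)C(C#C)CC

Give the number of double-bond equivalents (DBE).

5

Degree of unsaturation = (number of rings) + (number of π bonds).
Ring closures in the SMILES: 0.
π bonds: 1 double bond (each 1 DoU), 2 triple bonds (each 2 DoU) → 5 DoU from unsaturation.
Total DoU = 0 + 5 = 5.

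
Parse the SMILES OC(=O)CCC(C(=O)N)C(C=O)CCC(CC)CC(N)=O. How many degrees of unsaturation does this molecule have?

Molecular formula: C14H24N2O5.
DoU = (2C + 2 + N − H − X) / 2, where X is the halogen count and O/S are ignored.
    = (2·14 + 2 + 2 − 24 − 0) / 2 = 8 / 2 = 4.

4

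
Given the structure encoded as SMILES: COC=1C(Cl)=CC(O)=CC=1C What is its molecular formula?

C8H9ClO2

Walk through each heavy atom and fill implicit hydrogens from standard valence (C 4, N 3, O 2, S 2, halogen 1):
  atom 1: C, bond orders sum to 1 (valence 4) → 3 H
  atom 2: O, bond orders sum to 2 (valence 2) → 0 H
  atom 3: C, bond orders sum to 4 (valence 4) → 0 H
  atom 4: C, bond orders sum to 4 (valence 4) → 0 H
  atom 5: Cl (halogen, monovalent) → 0 H
  atom 6: C, bond orders sum to 3 (valence 4) → 1 H
  atom 7: C, bond orders sum to 4 (valence 4) → 0 H
  atom 8: O, bond orders sum to 1 (valence 2) → 1 H
  atom 9: C, bond orders sum to 3 (valence 4) → 1 H
  atom 10: C, bond orders sum to 4 (valence 4) → 0 H
  atom 11: C, bond orders sum to 1 (valence 4) → 3 H
Totals → C:8, H:9, Cl:1, O:2.
In Hill order: C8H9ClO2.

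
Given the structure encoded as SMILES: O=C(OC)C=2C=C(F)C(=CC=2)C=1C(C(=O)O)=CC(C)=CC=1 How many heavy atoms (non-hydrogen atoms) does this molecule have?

Every atom symbol written in the SMILES (organic subset) is one heavy atom; implicit H are not written.
Heavy atoms by element → C:16, F:1, O:4.
Total: 21.

21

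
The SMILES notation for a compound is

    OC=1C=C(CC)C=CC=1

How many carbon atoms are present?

Count every carbon token in the SMILES (each C, including those in ring-closure positions and inside branches).
Carbon count: 8.

8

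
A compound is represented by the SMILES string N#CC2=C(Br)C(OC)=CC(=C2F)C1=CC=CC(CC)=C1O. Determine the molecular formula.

C16H13BrFNO2

Walk through each heavy atom and fill implicit hydrogens from standard valence (C 4, N 3, O 2, S 2, halogen 1):
  atom 1: N, bond orders sum to 3 (valence 3) → 0 H
  atom 2: C, bond orders sum to 4 (valence 4) → 0 H
  atom 3: C, bond orders sum to 4 (valence 4) → 0 H
  atom 4: C, bond orders sum to 4 (valence 4) → 0 H
  atom 5: Br (halogen, monovalent) → 0 H
  atom 6: C, bond orders sum to 4 (valence 4) → 0 H
  atom 7: O, bond orders sum to 2 (valence 2) → 0 H
  atom 8: C, bond orders sum to 1 (valence 4) → 3 H
  atom 9: C, bond orders sum to 3 (valence 4) → 1 H
  atom 10: C, bond orders sum to 4 (valence 4) → 0 H
  atom 11: C, bond orders sum to 4 (valence 4) → 0 H
  atom 12: F (halogen, monovalent) → 0 H
  atom 13: C, bond orders sum to 4 (valence 4) → 0 H
  atom 14: C, bond orders sum to 3 (valence 4) → 1 H
  atom 15: C, bond orders sum to 3 (valence 4) → 1 H
  atom 16: C, bond orders sum to 3 (valence 4) → 1 H
  atom 17: C, bond orders sum to 4 (valence 4) → 0 H
  atom 18: C, bond orders sum to 2 (valence 4) → 2 H
  atom 19: C, bond orders sum to 1 (valence 4) → 3 H
  atom 20: C, bond orders sum to 4 (valence 4) → 0 H
  atom 21: O, bond orders sum to 1 (valence 2) → 1 H
Totals → C:16, H:13, Br:1, F:1, N:1, O:2.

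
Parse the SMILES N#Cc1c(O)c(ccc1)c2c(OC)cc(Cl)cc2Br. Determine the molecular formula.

C14H9BrClNO2

Walk through each heavy atom and fill implicit hydrogens from standard valence (C 4, N 3, O 2, S 2, halogen 1); for lowercase aromatic atoms, an aromatic c carries 1 H when it has two neighbours and 0 H with three, and aromatic n carries 0 H:
  atom 1: N, bond orders sum to 3 (valence 3) → 0 H
  atom 2: C, bond orders sum to 4 (valence 4) → 0 H
  atom 3: aromatic c, 3 neighbours → 0 H
  atom 4: aromatic c, 3 neighbours → 0 H
  atom 5: O, bond orders sum to 1 (valence 2) → 1 H
  atom 6: aromatic c, 3 neighbours → 0 H
  atom 7: aromatic c, 2 neighbours → 1 H
  atom 8: aromatic c, 2 neighbours → 1 H
  atom 9: aromatic c, 2 neighbours → 1 H
  atom 10: aromatic c, 3 neighbours → 0 H
  atom 11: aromatic c, 3 neighbours → 0 H
  atom 12: O, bond orders sum to 2 (valence 2) → 0 H
  atom 13: C, bond orders sum to 1 (valence 4) → 3 H
  atom 14: aromatic c, 2 neighbours → 1 H
  atom 15: aromatic c, 3 neighbours → 0 H
  atom 16: Cl (halogen, monovalent) → 0 H
  atom 17: aromatic c, 2 neighbours → 1 H
  atom 18: aromatic c, 3 neighbours → 0 H
  atom 19: Br (halogen, monovalent) → 0 H
Totals → C:14, H:9, Br:1, Cl:1, N:1, O:2.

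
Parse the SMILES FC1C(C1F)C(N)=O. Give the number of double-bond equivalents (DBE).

2

Degree of unsaturation = (number of rings) + (number of π bonds).
Ring closures in the SMILES: 1.
π bonds: 1 double bond (each 1 DoU) → 1 DoU from unsaturation.
Total DoU = 1 + 1 = 2.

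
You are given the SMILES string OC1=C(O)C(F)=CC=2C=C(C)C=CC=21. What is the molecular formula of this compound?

C11H9FO2

Walk through each heavy atom and fill implicit hydrogens from standard valence (C 4, N 3, O 2, S 2, halogen 1):
  atom 1: O, bond orders sum to 1 (valence 2) → 1 H
  atom 2: C, bond orders sum to 4 (valence 4) → 0 H
  atom 3: C, bond orders sum to 4 (valence 4) → 0 H
  atom 4: O, bond orders sum to 1 (valence 2) → 1 H
  atom 5: C, bond orders sum to 4 (valence 4) → 0 H
  atom 6: F (halogen, monovalent) → 0 H
  atom 7: C, bond orders sum to 3 (valence 4) → 1 H
  atom 8: C, bond orders sum to 4 (valence 4) → 0 H
  atom 9: C, bond orders sum to 3 (valence 4) → 1 H
  atom 10: C, bond orders sum to 4 (valence 4) → 0 H
  atom 11: C, bond orders sum to 1 (valence 4) → 3 H
  atom 12: C, bond orders sum to 3 (valence 4) → 1 H
  atom 13: C, bond orders sum to 3 (valence 4) → 1 H
  atom 14: C, bond orders sum to 4 (valence 4) → 0 H
Totals → C:11, H:9, F:1, O:2.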